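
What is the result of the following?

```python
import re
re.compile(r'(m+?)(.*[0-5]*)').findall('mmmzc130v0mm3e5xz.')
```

[('m', 'mmzc130v0mm3e5xz.')]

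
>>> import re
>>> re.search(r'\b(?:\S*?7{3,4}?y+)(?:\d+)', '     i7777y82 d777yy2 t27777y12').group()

'i7777y82'

The pattern matches a word boundary (`\b`, zero-width); then zero or more of a non-whitespace character (lazy), then 3 to 4 of a literal '7' (lazy), then one or more of the literal 'y' (non-capturing group); then one or more of a digit (non-capturing group).
`search` walks the string left to right and returns the first match it finds.
The match spans [5:13] → 'i7777y82'.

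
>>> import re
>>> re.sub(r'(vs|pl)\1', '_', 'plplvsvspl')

'__pl'

`\1` is not a pattern — it's the concrete string captured by group 1, re-applied verbatim.
Every occurrence is swapped for '_'.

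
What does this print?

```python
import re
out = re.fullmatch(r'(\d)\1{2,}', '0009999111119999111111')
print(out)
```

None

The backreference `\1` re-matches whatever the first group consumed, character for character.
`fullmatch` succeeds only if the pattern covers the string from start to end.
Here the string isn't matched end-to-end, so the call returns None.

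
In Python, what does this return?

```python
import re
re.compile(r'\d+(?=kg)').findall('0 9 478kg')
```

Lookahead/lookbehind check context without consuming it, so the matched span excludes the asserted characters.
With no groups in the pattern, `findall` gives back each whole match — 1 here.

['478']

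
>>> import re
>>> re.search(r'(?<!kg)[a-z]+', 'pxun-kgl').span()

The negative lookaround is zero-width — it rules out positions where the adjacent text would match, without consuming anything.
The match spans [0:4] → 'pxun'.

(0, 4)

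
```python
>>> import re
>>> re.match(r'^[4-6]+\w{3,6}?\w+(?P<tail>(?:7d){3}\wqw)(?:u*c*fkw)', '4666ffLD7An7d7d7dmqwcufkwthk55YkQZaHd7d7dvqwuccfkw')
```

None

This matches anchored at the start of the string; then one or more of a character in [4-6], then 3 to 6 of a word character (lazy), then one or more of a word character; then the literal '7d' repeated 3 times, then a word character, then the literal 'qw' (captured as 'tail'); then zero or more of a literal 'u', then zero or more of a literal 'c', then the literal 'fkw' (non-capturing group).
`re.match` only tries the pattern at the start of the string.
Here position 0 doesn't satisfy it, so the call returns None.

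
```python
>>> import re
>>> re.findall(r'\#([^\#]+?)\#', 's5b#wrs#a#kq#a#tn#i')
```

Matches: at [3:8] match '#wrs#', group 1 = 'wrs'; at [9:13] match '#kq#', group 1 = 'kq'; at [14:18] match '#tn#', group 1 = 'tn'.
Because there's exactly one group, `findall` drops the full match and keeps group 1 from each hit.

['wrs', 'kq', 'tn']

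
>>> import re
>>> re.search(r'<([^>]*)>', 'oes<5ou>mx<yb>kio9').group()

Unlike `match`, `search` isn't anchored — it looks for the pattern anywhere in the string.
The match spans [3:8] → '<5ou>'.
Captured: group 1 = '5ou'.

'<5ou>'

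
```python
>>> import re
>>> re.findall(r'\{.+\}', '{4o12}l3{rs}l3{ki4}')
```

Matches: at [0:19] → '{4o12}l3{rs}l3{ki4}'.
With no groups in the pattern, `findall` gives back each whole match — 1 here.

['{4o12}l3{rs}l3{ki4}']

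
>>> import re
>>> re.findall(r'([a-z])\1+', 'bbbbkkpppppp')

['b', 'k', 'p']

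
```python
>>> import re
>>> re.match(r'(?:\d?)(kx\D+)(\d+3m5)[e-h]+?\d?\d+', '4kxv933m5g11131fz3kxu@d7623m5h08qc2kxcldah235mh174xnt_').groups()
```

This matches optionally a digit (non-capturing group); then the literal 'kx', then one or more of a non-digit (captured); then one or more of a digit, then the literal '3m5' (captured); then one or more of a character in [e-h] (lazy), then optionally a digit, then one or more of a digit.
`re.match` only tries the pattern at the start of the string.
The match spans [0:15] → '4kxv933m5g11131'.
Captured: group 1 = 'kxv', group 2 = '933m5'.

('kxv', '933m5')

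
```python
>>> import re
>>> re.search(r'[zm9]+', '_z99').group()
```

'z99'

Pattern: one or more of one of [zm9].
The match spans [1:4] → 'z99'.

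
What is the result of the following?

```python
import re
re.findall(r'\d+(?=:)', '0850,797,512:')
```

['512']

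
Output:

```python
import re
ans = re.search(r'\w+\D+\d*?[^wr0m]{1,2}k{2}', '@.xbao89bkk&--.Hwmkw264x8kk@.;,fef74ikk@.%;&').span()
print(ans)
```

Pattern: one or more of a word character, then one or more of a non-digit; then zero or more of a digit (lazy), then 1 to 2 of any character except [wr0m], then exactly 2 of the literal 'k'.
`search` walks the string left to right and returns the first match it finds.
The match spans [2:27] → 'xbao89bkk&--.Hwmkw264x8kk'.

(2, 27)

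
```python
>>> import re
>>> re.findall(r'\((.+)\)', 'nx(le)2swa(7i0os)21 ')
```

['le)2swa(7i0os']

Scanning left to right: at [2:17] match '(le)2swa(7i0os)', group 1 = 'le)2swa(7i0os'.
With a single group, `findall` returns only what that group captured — 1 item.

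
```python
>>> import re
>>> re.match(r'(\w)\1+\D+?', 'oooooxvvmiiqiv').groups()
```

('o',)

A backreference is literal: `\1` must see the identical characters the first group matched.
`re.match` won't scan ahead — the pattern has to work from the very first character.
The match spans [0:6] → 'ooooox'.
Captured: group 1 = 'o'.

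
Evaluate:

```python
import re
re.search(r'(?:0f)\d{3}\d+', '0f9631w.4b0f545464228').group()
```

This matches a literal '0', then a literal 'f' (non-capturing group); then exactly 3 of a digit; then one or more of a digit.
The match spans [0:6] → '0f9631'.

'0f9631'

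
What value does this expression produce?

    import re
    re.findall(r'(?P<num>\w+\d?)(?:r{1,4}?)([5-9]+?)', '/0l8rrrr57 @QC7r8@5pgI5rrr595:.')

Pattern: one or more of a word character, then optionally a digit (captured as 'num'); then 1 to 4 of a literal 'r' (lazy) (non-capturing group); then one or more of a character in [5-9] (lazy) (captured).
Because the quantifier is non-greedy, it stops expanding at the earliest point where the rest of the pattern can succeed.
Matches: at [1:9] match '0l8rrrr5', groups = ('0l8rrr', '5'); at [12:17] match 'QC7r8', groups = ('QC7', '8'); at [18:27] match '5pgI5rrr5', groups = ('5pgI5rr', '5').
With 2 capturing groups, `findall` returns a 2-tuple per match.

[('0l8rrr', '5'), ('QC7', '8'), ('5pgI5rr', '5')]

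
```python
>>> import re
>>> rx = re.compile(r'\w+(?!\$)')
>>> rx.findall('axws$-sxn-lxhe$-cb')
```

['axw', 'sxn', 'lxh', 'cb']

A negative assertion filters positions out without eating any characters.
Matches: at [0:3] → 'axw'; at [6:9] → 'sxn'; at [10:13] → 'lxh'; at [16:18] → 'cb'.
Since nothing is captured, `findall` lists the 4 matched substrings directly.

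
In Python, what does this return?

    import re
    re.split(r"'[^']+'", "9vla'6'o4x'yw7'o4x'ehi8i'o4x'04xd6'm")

['9vla', 'o4x', 'o4x', 'o4x', 'm']

The string is cut at each match, leaving 5 pieces.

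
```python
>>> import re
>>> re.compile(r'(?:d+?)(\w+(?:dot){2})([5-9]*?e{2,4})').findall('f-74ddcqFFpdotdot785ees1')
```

[('dcqFFpdotdot', '785ee')]

A non-greedy quantifier consumes as few characters as it can — just enough that the remainder of the pattern still matches from where it stops; whatever follows it matches normally.
2 groups means the one result is a tuple of 2 captured strings — 1 here.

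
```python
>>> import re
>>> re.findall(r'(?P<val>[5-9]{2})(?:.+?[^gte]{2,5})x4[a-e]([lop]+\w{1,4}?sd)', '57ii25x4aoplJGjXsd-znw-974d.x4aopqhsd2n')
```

[('57', 'oplJGjXsd'), ('97', 'opqhsd')]

The pattern matches exactly 2 of a character in [5-9] (captured as 'val'); then one or more of any character (lazy), then 2 to 5 of any character except [gte] (non-capturing group); then the literal 'x4', then a character in [a-e]; then one or more of one of [lop], then 1 to 4 of a word character (lazy), then the literal 'sd' (captured).
A non-greedy quantifier consumes as few characters as it can — just enough that the remainder of the pattern still matches from where it stops; whatever follows it matches normally.
Walking the string: at [0:18] match '57ii25x4aoplJGjXsd', groups = ('57', 'oplJGjXsd'); at [23:37] match '974d.x4aopqhsd', groups = ('97', 'opqhsd').
`findall` packs the 2 group values into a tuple for every match.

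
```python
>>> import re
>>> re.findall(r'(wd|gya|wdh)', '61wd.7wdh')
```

['wd', 'wd']

Alternation isn't longest-match — the leftmost alternative that fits at this position is chosen.
One capturing group, so `findall` returns just the captured substring from each match — 2 in all.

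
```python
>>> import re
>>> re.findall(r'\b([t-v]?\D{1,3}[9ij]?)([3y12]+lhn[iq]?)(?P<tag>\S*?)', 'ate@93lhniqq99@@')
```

[('@9', '3lhni', '')]

The pattern matches a word boundary (`\b`, zero-width); then optionally a character in [t-v], then 1 to 3 of a non-digit, then optionally one of [9ij] (captured); then one or more of one of [3y12], then the literal 'lhn', then optionally one of [iq] (captured); then zero or more of a non-whitespace character (lazy) (captured as 'tag').
Lazy quantifiers expand one character at a time until the remainder of the pattern can match.
Matches: at [3:10] match '@93lhni', groups = ('@9', '3lhni', '').
With 3 capturing groups, `findall` returns a 3-tuple per match.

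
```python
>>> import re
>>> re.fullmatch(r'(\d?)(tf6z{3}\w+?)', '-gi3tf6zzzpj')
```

`re.fullmatch` is like wrapping the pattern in `^…$` (in single-line mode).
Here there's no way to consume every character, so the call returns None.

None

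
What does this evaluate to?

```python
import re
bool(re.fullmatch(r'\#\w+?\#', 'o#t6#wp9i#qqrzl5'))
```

False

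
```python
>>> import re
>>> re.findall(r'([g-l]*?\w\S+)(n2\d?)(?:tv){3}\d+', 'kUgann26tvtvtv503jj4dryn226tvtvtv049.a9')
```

[('kUgan', 'n26')]

The pattern matches zero or more of a character in [g-l] (lazy), then a word character, then one or more of a non-whitespace character (captured); then the literal 'n2', then optionally a digit (captured); then the literal 'tv' repeated 3 times, then one or more of a digit.
Walking the string: at [0:17] match 'kUgann26tvtvtv503', groups = ('kUgan', 'n26').
Multiple groups make `findall` return tuples — one 2-tuple for the one match.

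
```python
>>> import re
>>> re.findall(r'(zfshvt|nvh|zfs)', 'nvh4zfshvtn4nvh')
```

Branches in `(...|...)` are attempted left-to-right; the first branch that allows the whole pattern to succeed is taken.
Because there's exactly one group, `findall` drops the full match and keeps group 1 from each hit.

['nvh', 'zfshvt', 'nvh']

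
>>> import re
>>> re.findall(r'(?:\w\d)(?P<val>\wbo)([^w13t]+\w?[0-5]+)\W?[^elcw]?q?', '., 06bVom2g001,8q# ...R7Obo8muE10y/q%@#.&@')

[('Obo', '8muE10')]

Pattern: a word character, then a digit (non-capturing group); then a word character, then the literal 'bo' (captured as 'val'); then one or more of any character except [w13t], then optionally a word character, then one or more of a character in [0-5] (captured); then optionally a non-word character, then optionally any character except [elcw], then optionally the literal 'q'.
Matches: at [22:34] match 'R7Obo8muE10y', groups = ('Obo', '8muE10').
Multiple groups make `findall` return tuples — one 2-tuple for the one match.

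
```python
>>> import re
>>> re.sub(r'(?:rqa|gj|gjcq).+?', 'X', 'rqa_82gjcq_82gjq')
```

`|` is ordered: at each position the engine commits to the first alternative that works.
Matches: at [0:4] → 'rqa_'; at [6:9] → 'gjc'; at [13:16] → 'gjq'.
`sub` substitutes 'X' at each match site.

'X82Xq_82X'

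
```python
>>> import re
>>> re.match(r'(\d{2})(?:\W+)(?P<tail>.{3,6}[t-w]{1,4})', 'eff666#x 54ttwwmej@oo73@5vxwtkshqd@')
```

None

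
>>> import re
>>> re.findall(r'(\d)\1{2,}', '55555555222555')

['5', '2', '5']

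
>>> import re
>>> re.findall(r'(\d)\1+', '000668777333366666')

['0', '6', '7', '3', '6']

`\1` is not a pattern — it's the concrete string captured by group 1, re-applied verbatim.
One capturing group, so `findall` returns just the captured substring from each match — 5 in all.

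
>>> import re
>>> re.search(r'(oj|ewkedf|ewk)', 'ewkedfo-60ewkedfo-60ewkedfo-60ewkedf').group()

'ewkedf'

The regex engine tests alternatives in the order written; an earlier branch that matches wins even if a later one would match more.
Unlike `match`, `search` isn't anchored — it looks for the pattern anywhere in the string.
The match spans [0:6] → 'ewkedf'.
Captured: group 1 = 'ewkedf'.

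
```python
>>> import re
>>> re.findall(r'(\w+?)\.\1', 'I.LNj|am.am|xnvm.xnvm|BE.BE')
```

After group 1 captures some text, `\1` only succeeds where that same text appears again.
Scanning left to right: at [6:11] match 'am.am', group 1 = 'am'; at [12:21] match 'xnvm.xnvm', group 1 = 'xnvm'; at [22:27] match 'BE.BE', group 1 = 'BE'.
`findall` collects group 1 from each match (3 total).

['am', 'xnvm', 'BE']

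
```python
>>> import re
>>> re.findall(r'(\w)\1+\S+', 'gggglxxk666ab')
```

`\1` has to match the exact text group 1 already captured.
Matches: at [0:13] match 'gggglxxk666ab', group 1 = 'g'.
Because there's exactly one group, `findall` drops the full match and keeps group 1 from the one hit.

['g']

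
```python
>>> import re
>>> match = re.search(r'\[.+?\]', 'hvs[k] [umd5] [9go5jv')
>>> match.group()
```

A non-greedy quantifier consumes as few characters as it can — just enough that the remainder of the pattern still matches from where it stops; whatever follows it matches normally.
The match spans [3:6] → '[k]'.

'[k]'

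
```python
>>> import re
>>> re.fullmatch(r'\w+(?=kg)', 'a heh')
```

None

For `fullmatch`, every character of the input must be accounted for by the pattern.
Here there's no way to consume every character, so the call returns None.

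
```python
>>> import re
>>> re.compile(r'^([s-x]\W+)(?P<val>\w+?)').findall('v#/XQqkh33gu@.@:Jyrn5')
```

[('v#/', 'X')]

The pattern matches anchored at the start of the string; then a character in [s-x], then one or more of a non-word character (captured); then one or more of a word character (lazy) (captured as 'val').
A `+?`/`*?`/`{m,n}?` starts at its minimum and grows only as far as needed for what follows to match.
Matches: at [0:4] match 'v#/X', groups = ('v#/', 'X').
2 groups means the one result is a tuple of 2 captured strings — 1 here.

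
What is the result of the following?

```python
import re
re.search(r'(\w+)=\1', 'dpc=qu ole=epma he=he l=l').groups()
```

('e',)

The backreference `\1` re-matches whatever the first group consumed, character for character.
`re.search` scans for the first position where the pattern succeeds.
The match spans [9:12] → 'e=e'.
Captured: group 1 = 'e'.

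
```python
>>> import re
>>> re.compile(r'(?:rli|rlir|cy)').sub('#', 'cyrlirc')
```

'##rc'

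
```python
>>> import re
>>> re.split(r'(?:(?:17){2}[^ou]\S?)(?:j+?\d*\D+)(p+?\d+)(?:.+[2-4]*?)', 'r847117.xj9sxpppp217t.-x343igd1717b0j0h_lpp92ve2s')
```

['r847117.xj9sxpppp217t.-x343igd', 'p92', '']

This matches the literal '17' repeated 2 times, then any character except [ou], then optionally a non-whitespace character (non-capturing group); then one or more of a literal 'j' (lazy), then zero or more of a digit, then one or more of a non-digit (non-capturing group); then one or more of the literal 'p' (lazy), then one or more of a digit (captured); then one or more of any character, then zero or more of a character in [2-4] (lazy) (non-capturing group).
With a capturing group present, the delimiter's captured portion is kept in the result list.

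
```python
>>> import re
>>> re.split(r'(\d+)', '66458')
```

['', '66458', '']

The group in the pattern means `split` returns the separators' captures alongside the pieces.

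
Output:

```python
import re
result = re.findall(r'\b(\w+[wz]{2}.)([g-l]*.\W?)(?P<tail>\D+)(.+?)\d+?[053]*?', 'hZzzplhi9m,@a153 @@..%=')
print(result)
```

This matches a word boundary (`\b`, zero-width); then one or more of a word character, then exactly 2 of one of [wz], then any character (captured); then zero or more of a character in [g-l], then any character, then optionally a non-word character (captured); then one or more of a non-digit (captured as 'tail'); then one or more of any character (lazy) (captured); then one or more of a digit (lazy), then zero or more of one of [053] (lazy).
A non-greedy quantifier consumes as few characters as it can — just enough that the remainder of the pattern still matches from where it stops; whatever follows it matches normally.
Matches: at [0:15] match 'hZzzplhi9m,@a15', groups = ('hZzzp', 'lhi9', 'm,@a', '1').
`findall` packs the 4 group values into a tuple for every match.

[('hZzzp', 'lhi9', 'm,@a', '1')]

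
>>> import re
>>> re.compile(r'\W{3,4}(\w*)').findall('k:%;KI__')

['KI__']

Pattern: 3 to 4 of a non-word character; then zero or more of a word character (captured).
Scanning left to right: at [1:8] match ':%;KI__', group 1 = 'KI__'.
Because there's exactly one group, `findall` drops the full match and keeps group 1 from the one hit.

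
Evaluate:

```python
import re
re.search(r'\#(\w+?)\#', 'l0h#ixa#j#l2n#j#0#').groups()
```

Unlike `match`, `search` isn't anchored — it looks for the pattern anywhere in the string.
The match spans [3:8] → '#ixa#'.
Captured: group 1 = 'ixa'.

('ixa',)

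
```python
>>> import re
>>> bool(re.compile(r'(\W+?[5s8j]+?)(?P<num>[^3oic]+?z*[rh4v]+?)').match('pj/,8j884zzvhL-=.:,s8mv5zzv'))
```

False

This matches one or more of a non-word character (lazy), then one or more of one of [5s8j] (lazy) (captured); then one or more of any character except [3oic] (lazy), then zero or more of a literal 'z', then one or more of one of [rh4v] (lazy) (captured as 'num').
`match` is anchored at position 0; if the pattern doesn't fit there, it returns None.
Here the string doesn't start with a match, so the call returns None, and `bool(None)` is False.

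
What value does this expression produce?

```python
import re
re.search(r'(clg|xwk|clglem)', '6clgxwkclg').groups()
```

('clg',)

`search` walks the string left to right and returns the first match it finds.
The match spans [1:4] → 'clg'.
Captured: group 1 = 'clg'.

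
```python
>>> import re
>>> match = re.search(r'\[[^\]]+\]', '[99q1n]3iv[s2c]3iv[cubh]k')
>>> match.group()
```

Unlike `match`, `search` isn't anchored — it looks for the pattern anywhere in the string.
The match spans [0:7] → '[99q1n]'.

'[99q1n]'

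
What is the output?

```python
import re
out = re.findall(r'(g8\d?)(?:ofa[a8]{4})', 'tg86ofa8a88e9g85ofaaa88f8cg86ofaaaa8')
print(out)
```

['g86', 'g85', 'g86']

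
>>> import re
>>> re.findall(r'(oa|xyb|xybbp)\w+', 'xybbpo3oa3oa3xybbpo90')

Alternation isn't longest-match — the leftmost alternative that fits at this position is chosen.
Scanning left to right: at [0:21] match 'xybbpo3oa3oa3xybbpo90', group 1 = 'xyb'.
`findall` collects group 1 from the one match (1 total).

['xyb']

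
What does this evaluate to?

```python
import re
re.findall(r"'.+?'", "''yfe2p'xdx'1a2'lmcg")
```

A `+?`/`*?`/`{m,n}?` starts at its minimum and grows only as far as needed for what follows to match.
Scanning left to right: at [0:8] → "''yfe2p'"; at [11:16] → "'1a2'".
`findall` yields the raw match text (2 of them) because the pattern has no groups.

["''yfe2p'", "'1a2'"]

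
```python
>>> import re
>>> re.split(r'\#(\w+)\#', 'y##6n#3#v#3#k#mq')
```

['y#', '6n', '3', 'v', '3', 'k', 'mq']

Because the pattern has a capturing group, `split` also inserts each captured text between the pieces.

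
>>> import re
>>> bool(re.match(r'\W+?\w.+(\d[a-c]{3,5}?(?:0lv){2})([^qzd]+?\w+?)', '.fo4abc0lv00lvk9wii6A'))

False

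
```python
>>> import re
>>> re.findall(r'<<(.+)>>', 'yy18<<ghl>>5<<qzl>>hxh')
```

['ghl>>5<<qzl']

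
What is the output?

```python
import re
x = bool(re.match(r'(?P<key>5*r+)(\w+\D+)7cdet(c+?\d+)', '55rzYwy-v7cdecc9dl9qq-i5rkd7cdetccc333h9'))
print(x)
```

Pattern: zero or more of the literal '5', then one or more of a literal 'r' (captured as 'key'); then one or more of a word character, then one or more of a non-digit (captured); then the literal '7c', then the literal 'det'; then one or more of a literal 'c' (lazy), then one or more of a digit (captured).
`match` is anchored at position 0; if the pattern doesn't fit there, it returns None.
Here the string doesn't start with a match, so the call returns None, and `bool(None)` is False.

False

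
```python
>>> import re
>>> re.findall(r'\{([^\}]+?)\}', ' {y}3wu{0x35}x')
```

Scanning left to right: at [1:4] match '{y}', group 1 = 'y'; at [7:13] match '{0x35}', group 1 = '0x35'.
With a single group, `findall` returns only what that group captured — 2 items.

['y', '0x35']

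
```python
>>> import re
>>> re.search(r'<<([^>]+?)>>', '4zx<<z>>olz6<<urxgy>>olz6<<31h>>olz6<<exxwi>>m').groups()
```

Unlike `match`, `search` isn't anchored — it looks for the pattern anywhere in the string.
The match spans [3:8] → '<<z>>'.
Captured: group 1 = 'z'.

('z',)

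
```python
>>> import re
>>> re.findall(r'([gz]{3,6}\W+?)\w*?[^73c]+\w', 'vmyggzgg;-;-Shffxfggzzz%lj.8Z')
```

['ggzgg;']

A non-greedy quantifier consumes as few characters as it can — just enough that the remainder of the pattern still matches from where it stops; whatever follows it matches normally.
`findall` collects group 1 from the one match (1 total).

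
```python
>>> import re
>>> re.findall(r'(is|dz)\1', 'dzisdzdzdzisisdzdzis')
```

['dz', 'is', 'dz']

`\1` has to match the exact text group 1 already captured.
Walking the string: at [4:8] match 'dzdz', group 1 = 'dz'; at [10:14] match 'isis', group 1 = 'is'; at [14:18] match 'dzdz', group 1 = 'dz'.
Because there's exactly one group, `findall` drops the full match and keeps group 1 from each hit.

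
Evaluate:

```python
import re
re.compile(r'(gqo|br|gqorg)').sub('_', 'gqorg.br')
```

'_rg._'

Alternation isn't longest-match — the leftmost alternative that fits at this position is chosen.
`sub` substitutes '_' at each match site.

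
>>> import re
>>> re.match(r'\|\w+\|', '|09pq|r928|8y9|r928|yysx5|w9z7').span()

With `match`, the pattern is implicitly anchored at the beginning.
The match spans [0:6] → '|09pq|'.

(0, 6)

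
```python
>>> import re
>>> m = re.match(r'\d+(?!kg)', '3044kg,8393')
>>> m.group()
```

'304'

`match` is anchored at position 0; if the pattern doesn't fit there, it returns None.
The match spans [0:3] → '304'.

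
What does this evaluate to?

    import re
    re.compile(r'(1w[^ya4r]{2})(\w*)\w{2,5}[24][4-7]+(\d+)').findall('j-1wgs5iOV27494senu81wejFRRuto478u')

[('1wgs', '5iOV27494senu81wejFRRu', '8')]

Pattern: the literal '1w', then exactly 2 of any character except [ya4r] (captured); then zero or more of a word character (captured); then 2 to 5 of a word character, then one of [24]; then one or more of a character in [4-7]; then one or more of a digit (captured).
With 3 capturing groups, `findall` returns a 3-tuple per match.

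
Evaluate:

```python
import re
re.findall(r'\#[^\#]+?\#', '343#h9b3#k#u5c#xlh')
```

Scanning left to right: at [3:9] → '#h9b3#'; at [10:15] → '#u5c#'.
Since nothing is captured, `findall` lists the 2 matched substrings directly.

['#h9b3#', '#u5c#']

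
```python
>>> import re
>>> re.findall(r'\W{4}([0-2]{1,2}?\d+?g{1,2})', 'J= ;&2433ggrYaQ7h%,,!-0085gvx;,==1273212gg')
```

['2433gg', '0085g', '1273212gg']

With a single group, `findall` returns only what that group captured — 3 items.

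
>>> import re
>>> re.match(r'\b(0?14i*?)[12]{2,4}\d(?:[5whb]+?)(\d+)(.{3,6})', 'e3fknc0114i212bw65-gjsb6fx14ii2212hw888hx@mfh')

None

This matches a word boundary (`\b`, zero-width); then optionally a literal '0', then the literal '14', then zero or more of the literal 'i' (lazy) (captured); then 2 to 4 of one of [12], then a digit; then one or more of one of [5whb] (lazy) (non-capturing group); then one or more of a digit (captured); then 3 to 6 of any character (captured).
`match` is anchored at position 0; if the pattern doesn't fit there, it returns None.
Here position 0 doesn't satisfy it, so the call returns None.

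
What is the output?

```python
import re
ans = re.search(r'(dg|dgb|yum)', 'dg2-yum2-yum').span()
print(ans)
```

(0, 2)

`re.search` tries every starting position until one works.
The match spans [0:2] → 'dg'.
Captured: group 1 = 'dg'.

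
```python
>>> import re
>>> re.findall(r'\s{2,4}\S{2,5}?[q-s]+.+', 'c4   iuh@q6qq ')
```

['   iuh@q6qq ']

With no groups in the pattern, `findall` gives back each whole match — 1 here.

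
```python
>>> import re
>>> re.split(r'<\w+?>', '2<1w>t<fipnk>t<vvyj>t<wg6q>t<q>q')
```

Matches to split on: at [1:5] → '<1w>'; at [6:13] → '<fipnk>'; at [14:20] → '<vvyj>'; at [21:27] → '<wg6q>'; at [28:31] → '<q>'.
Splitting on the pattern gives 6 pieces.

['2', 't', 't', 't', 't', 'q']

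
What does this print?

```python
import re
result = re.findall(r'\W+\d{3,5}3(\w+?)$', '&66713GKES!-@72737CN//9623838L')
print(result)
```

['8L']

This matches one or more of a non-word character, then 3 to 5 of a digit, then the literal '3'; then one or more of a word character (lazy) (captured); then anchored at the end.
Scanning left to right: at [20:30] match '//9623838L', group 1 = '8L'.
With a single group, `findall` returns only what that group captured — 1 item.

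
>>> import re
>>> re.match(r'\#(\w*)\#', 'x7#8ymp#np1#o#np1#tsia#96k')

None

With `match`, the pattern is implicitly anchored at the beginning.
Here the pattern fails at index 0, so the call returns None.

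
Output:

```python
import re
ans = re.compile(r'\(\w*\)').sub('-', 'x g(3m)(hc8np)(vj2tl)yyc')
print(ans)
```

x g---yyc

Matches: at [3:7] → '(3m)'; at [7:14] → '(hc8np)'; at [14:21] → '(vj2tl)'.
Each match is replaced by '-'.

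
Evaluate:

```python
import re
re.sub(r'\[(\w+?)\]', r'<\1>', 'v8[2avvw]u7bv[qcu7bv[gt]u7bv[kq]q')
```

'v8<2avvw>u7bv[qcu7bv<gt>u7bv<kq>q'

Each match is replaced using the text its own group 1 captured.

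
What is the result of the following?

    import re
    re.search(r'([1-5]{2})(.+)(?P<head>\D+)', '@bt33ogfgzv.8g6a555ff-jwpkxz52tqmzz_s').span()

This matches exactly 2 of a character in [1-5] (captured); then one or more of any character (captured); then one or more of a non-digit (captured as 'head').
Unlike `match`, `search` isn't anchored — it looks for the pattern anywhere in the string.
The match spans [3:37] → '33ogfgzv.8g6a555ff-jwpkxz52tqmzz_s'.
Captured: group 1 = '33', group 2 = 'ogfgzv.8g6a555ff-jwpkxz52tqmzz_', group 3 = 's'.

(3, 37)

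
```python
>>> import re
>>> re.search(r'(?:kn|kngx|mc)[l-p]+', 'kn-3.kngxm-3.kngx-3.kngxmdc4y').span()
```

(5, 10)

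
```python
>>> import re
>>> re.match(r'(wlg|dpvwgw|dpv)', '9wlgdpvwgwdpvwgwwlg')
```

None

With `match`, the pattern is implicitly anchored at the beginning.
Here the pattern fails at index 0, so the call returns None.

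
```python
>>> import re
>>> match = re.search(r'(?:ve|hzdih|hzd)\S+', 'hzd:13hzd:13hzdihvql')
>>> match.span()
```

(0, 20)

`search` walks the string left to right and returns the first match it finds.
The match spans [0:20] → 'hzd:13hzd:13hzdihvql'.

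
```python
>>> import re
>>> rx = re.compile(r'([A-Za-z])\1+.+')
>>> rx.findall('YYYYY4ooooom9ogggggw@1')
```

['Y']

A backreference is literal: `\1` must see the identical characters the first group matched.
One capturing group, so `findall` returns just the captured substring from the one match — 1 in all.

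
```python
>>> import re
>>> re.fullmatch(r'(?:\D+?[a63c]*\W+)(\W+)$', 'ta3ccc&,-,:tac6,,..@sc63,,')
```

This matches one or more of a non-digit (lazy), then zero or more of one of [a63c], then one or more of a non-word character (non-capturing group); then one or more of a non-word character (captured); then anchored at the end.
`fullmatch` succeeds only if the pattern covers the string from start to end.
Here the string isn't matched end-to-end, so the call returns None.

None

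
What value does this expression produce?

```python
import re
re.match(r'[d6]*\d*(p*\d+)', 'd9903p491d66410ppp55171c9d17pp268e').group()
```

'd9903p491'

Pattern: zero or more of one of [d6], then zero or more of a digit; then zero or more of the literal 'p', then one or more of a digit (captured).
`match` is anchored at position 0; if the pattern doesn't fit there, it returns None.
The match spans [0:9] → 'd9903p491'.
Captured: group 1 = 'p491'.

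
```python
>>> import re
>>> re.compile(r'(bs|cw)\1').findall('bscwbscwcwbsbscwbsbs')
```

['cw', 'bs', 'bs']

The backreference `\1` re-matches whatever the first group consumed, character for character.
`findall` collects group 1 from each match (3 total).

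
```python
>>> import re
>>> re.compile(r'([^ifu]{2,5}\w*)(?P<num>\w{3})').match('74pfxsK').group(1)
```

'74pf'

The match spans [0:7] → '74pfxsK'.
Captured: group 1 = '74pf', group 2 = 'xsK'.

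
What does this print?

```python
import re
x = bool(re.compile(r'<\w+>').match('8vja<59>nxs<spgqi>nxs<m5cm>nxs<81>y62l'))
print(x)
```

False

`re.match` won't scan ahead — the pattern has to work from the very first character.
Here the string doesn't start with a match, so the call returns None, and `bool(None)` is False.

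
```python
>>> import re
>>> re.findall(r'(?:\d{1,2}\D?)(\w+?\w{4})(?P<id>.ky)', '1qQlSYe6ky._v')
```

Pattern: 1 to 2 of a digit, then optionally a non-digit (non-capturing group); then one or more of a word character (lazy), then exactly 4 of a word character (captured); then any character, then the literal 'ky' (captured as 'id').
Scanning left to right: at [0:10] match '1qQlSYe6ky', groups = ('QlSYe', '6ky').
Multiple groups make `findall` return tuples — one 2-tuple for the one match.

[('QlSYe', '6ky')]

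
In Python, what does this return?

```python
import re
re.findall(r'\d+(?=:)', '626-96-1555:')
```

The `(?=…)`/`(?<=…)` assertion just peeks at neighbouring text; it doesn't advance the match position.
No capturing groups, so `findall` returns the 1 full match string.

['1555']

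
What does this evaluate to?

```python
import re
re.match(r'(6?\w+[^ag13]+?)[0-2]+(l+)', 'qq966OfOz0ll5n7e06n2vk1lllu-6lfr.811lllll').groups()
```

The match spans [0:41] → 'qq966OfOz0ll5n7e06n2vk1lllu-6lfr.811lllll'.
Captured: group 1 = 'qq966OfOz0ll5n7e06n2vk1lllu-6lfr.8', group 2 = 'lllll'.

('qq966OfOz0ll5n7e06n2vk1lllu-6lfr.8', 'lllll')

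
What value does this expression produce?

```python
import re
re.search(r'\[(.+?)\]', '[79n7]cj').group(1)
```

The match spans [0:6] → '[79n7]'.
Captured: group 1 = '79n7'.

'79n7'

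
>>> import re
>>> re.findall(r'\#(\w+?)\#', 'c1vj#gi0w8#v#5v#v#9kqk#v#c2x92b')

['gi0w8', '5v', '9kqk']

Scanning left to right: at [4:11] match '#gi0w8#', group 1 = 'gi0w8'; at [12:16] match '#5v#', group 1 = '5v'; at [17:23] match '#9kqk#', group 1 = '9kqk'.
One capturing group, so `findall` returns just the captured substring from each match — 3 in all.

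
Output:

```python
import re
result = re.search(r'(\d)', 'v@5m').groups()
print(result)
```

('5',)

This matches a digit (captured).
Unlike `match`, `search` isn't anchored — it looks for the pattern anywhere in the string.
The match spans [2:3] → '5'.
Captured: group 1 = '5'.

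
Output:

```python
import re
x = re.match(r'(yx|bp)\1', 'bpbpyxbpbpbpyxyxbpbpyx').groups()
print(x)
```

The match spans [0:4] → 'bpbp'.
Captured: group 1 = 'bp'.

('bp',)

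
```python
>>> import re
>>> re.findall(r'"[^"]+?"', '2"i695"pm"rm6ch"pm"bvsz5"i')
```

Walking the string: at [1:7] → '"i695"'; at [9:16] → '"rm6ch"'; at [18:25] → '"bvsz5"'.
Since nothing is captured, `findall` lists the 3 matched substrings directly.

['"i695"', '"rm6ch"', '"bvsz5"']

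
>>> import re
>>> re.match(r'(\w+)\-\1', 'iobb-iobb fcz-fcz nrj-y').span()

(0, 9)

A backreference is literal: `\1` must see the identical characters the first group matched.
`re.match` only tries the pattern at the start of the string.
The match spans [0:9] → 'iobb-iobb'.
Captured: group 1 = 'iobb'.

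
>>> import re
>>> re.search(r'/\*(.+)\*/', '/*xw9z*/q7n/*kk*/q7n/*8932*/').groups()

('xw9z*/q7n/*kk*/q7n/*8932',)

`search` walks the string left to right and returns the first match it finds.
The match spans [0:28] → '/*xw9z*/q7n/*kk*/q7n/*8932*/'.
Captured: group 1 = 'xw9z*/q7n/*kk*/q7n/*8932'.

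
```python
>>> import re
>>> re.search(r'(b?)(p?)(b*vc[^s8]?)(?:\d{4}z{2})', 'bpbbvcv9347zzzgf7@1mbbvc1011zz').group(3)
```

'bbvcv'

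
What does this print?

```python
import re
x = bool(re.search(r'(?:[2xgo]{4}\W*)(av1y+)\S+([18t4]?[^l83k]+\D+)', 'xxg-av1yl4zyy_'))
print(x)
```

This matches exactly 4 of one of [2xgo], then zero or more of a non-word character (non-capturing group); then the literal 'av1', then one or more of the literal 'y' (captured); then one or more of a non-whitespace character; then optionally one of [18t4], then one or more of any character except [l83k], then one or more of a non-digit (captured).
Unlike `match`, `search` isn't anchored — it looks for the pattern anywhere in the string.
Here the pattern never matches, so the call returns None, and `bool(None)` is False.

False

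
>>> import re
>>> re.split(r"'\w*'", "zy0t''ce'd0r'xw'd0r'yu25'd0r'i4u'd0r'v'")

['zy0t', 'ce', 'xw', 'yu25', 'i4u', "v'"]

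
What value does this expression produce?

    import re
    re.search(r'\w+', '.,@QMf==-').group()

'QMf'

Pattern: one or more of a word character.
`re.search` scans for the first position where the pattern succeeds.
The match spans [3:6] → 'QMf'.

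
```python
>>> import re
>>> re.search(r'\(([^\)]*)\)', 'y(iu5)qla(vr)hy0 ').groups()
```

The match spans [1:6] → '(iu5)'.
Captured: group 1 = 'iu5'.

('iu5',)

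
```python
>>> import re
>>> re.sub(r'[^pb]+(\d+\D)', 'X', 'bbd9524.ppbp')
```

The pattern matches one or more of any character except [pb]; then one or more of a digit, then a non-digit (captured).
Matches: at [2:8] → 'd9524.'.
Every occurrence is swapped for 'X'.

'bbXppbp'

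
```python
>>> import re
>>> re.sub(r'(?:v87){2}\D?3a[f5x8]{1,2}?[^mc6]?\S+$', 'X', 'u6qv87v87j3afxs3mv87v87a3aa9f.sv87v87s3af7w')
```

'u6qX'

Pattern: the literal 'v87' repeated 2 times, then optionally a non-digit, then the literal '3a'; then 1 to 2 of one of [f5x8] (lazy), then optionally any character except [mc6], then one or more of a non-whitespace character; then anchored at the end.
Matches: at [3:43] → 'v87v87j3afxs3mv87v87a3aa9f.sv87v87s3af7w'.
Every occurrence is swapped for 'X'.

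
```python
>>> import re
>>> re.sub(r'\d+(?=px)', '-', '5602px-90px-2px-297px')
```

'-px--px--px--px'

The lookaround is zero-width — it requires the adjacent text to match without consuming it, so the asserted text isn't part of the match.
Every occurrence is swapped for '-'.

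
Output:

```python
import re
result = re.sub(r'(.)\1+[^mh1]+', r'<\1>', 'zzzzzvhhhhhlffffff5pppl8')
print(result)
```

<z><h>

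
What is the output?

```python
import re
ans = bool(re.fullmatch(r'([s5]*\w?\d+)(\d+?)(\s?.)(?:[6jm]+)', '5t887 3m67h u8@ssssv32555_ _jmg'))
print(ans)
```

`re.fullmatch` is like wrapping the pattern in `^…$` (in single-line mode).
Here the pattern can't cover the whole string, so the call returns None, and `bool(None)` is False.

False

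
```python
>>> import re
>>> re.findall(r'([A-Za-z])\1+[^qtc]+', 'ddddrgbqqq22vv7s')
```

['d', 'q']

A backreference is literal: `\1` must see the identical characters the first group matched.
Matches: at [0:7] match 'ddddrgb', group 1 = 'd'; at [7:16] match 'qqq22vv7s', group 1 = 'q'.
One capturing group, so `findall` returns just the captured substring from each match — 2 in all.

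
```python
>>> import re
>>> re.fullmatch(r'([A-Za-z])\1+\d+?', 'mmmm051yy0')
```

`re.fullmatch` is like wrapping the pattern in `^…$` (in single-line mode).
Here there's no way to consume every character, so the call returns None.

None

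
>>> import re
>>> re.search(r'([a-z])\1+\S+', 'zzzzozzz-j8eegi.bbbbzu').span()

`\1` has to match the exact text group 1 already captured.
`re.search` scans for the first position where the pattern succeeds.
The match spans [0:22] → 'zzzzozzz-j8eegi.bbbbzu'.
Captured: group 1 = 'z'.

(0, 22)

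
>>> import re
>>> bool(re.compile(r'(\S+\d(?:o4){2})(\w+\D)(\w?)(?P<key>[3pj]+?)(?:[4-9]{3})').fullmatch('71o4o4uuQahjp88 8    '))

False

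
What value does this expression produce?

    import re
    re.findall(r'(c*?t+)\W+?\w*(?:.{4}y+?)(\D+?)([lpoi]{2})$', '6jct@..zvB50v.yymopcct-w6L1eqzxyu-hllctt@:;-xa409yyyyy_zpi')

This matches zero or more of a literal 'c' (lazy), then one or more of the literal 't' (captured); then one or more of a non-word character (lazy), then zero or more of a word character; then exactly 4 of any character, then one or more of the literal 'y' (lazy) (non-capturing group); then one or more of a non-digit (lazy) (captured); then exactly 2 of one of [lpoi] (captured); then anchored at the end.
Matches: at [37:58] match 'ctt@:;-xa409yyyyy_zpi', groups = ('ctt', '_z', 'pi').
`findall` packs the 3 group values into a tuple for every match.

[('ctt', '_z', 'pi')]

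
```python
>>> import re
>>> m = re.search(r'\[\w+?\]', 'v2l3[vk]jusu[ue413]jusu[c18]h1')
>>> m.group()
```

Unlike `match`, `search` isn't anchored — it looks for the pattern anywhere in the string.
The match spans [4:8] → '[vk]'.

'[vk]'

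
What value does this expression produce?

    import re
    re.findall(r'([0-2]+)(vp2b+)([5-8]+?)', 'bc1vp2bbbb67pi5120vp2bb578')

[('1', 'vp2bbbb', '6'), ('120', 'vp2bb', '5')]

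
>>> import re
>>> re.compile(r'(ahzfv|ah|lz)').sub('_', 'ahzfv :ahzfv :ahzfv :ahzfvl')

'_ :_ :_ :_l'

Alternation tries branches left to right and keeps the first one that lets the overall match succeed at that position.
Matches: at [0:5] → 'ahzfv'; at [7:12] → 'ahzfv'; at [14:19] → 'ahzfv'; at [21:26] → 'ahzfv'.
Every occurrence is swapped for '_'.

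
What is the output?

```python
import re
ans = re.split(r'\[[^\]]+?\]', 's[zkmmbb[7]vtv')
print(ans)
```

['s', 'vtv']

Matches to split on: at [1:11] → '[zkmmbb[7]'.
Splitting on the pattern gives 2 pieces.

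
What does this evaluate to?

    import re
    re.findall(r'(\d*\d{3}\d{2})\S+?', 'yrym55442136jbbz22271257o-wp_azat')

A non-greedy quantifier consumes as few characters as it can — just enough that the remainder of the pattern still matches from where it stops; whatever follows it matches normally.
`findall` collects group 1 from each match (2 total).

['55442136', '22271257']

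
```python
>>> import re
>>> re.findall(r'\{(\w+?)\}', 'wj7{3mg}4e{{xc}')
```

With a single group, `findall` returns only what that group captured — 2 items.

['3mg', 'xc']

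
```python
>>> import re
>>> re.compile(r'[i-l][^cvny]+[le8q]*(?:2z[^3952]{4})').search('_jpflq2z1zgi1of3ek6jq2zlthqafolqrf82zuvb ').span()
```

This matches a character in [i-l], then one or more of any character except [cvny], then zero or more of one of [le8q]; then the literal '2z', then exactly 4 of any character except [3952] (non-capturing group).
The match spans [1:41] → 'jpflq2z1zgi1of3ek6jq2zlthqafolqrf82zuvb '.

(1, 41)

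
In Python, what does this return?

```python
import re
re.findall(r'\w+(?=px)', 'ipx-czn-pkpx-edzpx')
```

['i', 'pk', 'edz']

Because the assertion is zero-width, the text it checks is not consumed and won't appear in the result.
Scanning left to right: at [0:1] → 'i'; at [8:10] → 'pk'; at [13:16] → 'edz'.
No capturing groups, so `findall` returns the 3 full match strings.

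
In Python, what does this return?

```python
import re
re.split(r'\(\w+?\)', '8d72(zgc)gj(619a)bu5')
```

['8d72', 'gj', 'bu5']

Each match becomes a cut point; 3 segments remain.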